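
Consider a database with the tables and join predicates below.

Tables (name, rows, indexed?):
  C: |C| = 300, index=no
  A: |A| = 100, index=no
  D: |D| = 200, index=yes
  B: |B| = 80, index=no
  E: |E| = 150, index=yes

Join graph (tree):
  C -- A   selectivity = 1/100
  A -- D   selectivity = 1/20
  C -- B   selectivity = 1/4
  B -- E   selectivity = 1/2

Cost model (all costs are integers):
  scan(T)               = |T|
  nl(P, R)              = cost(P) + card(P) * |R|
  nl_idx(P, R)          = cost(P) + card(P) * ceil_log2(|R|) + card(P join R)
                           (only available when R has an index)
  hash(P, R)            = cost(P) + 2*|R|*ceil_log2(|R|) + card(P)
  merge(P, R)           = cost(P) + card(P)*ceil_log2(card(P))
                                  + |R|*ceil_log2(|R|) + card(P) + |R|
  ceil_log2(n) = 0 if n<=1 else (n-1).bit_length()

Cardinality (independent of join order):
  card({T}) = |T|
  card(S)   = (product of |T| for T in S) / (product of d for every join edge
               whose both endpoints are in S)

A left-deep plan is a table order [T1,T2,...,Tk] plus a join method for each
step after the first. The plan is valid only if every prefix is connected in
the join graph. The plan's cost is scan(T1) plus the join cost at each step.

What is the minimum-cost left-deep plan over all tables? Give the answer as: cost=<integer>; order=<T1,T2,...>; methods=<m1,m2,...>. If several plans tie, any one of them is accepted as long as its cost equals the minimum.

Selinger DP (subsets sized 1..n):
  {C}: scan cost=300, card=300
  {A}: scan cost=100, card=100
  {D}: scan cost=200, card=200
  {B}: scan cost=80, card=80
  {E}: scan cost=150, card=150
  {AC}: card=300; try (A,hash)→2000, (C,merge)→3900, (A,merge)→4100, (C,hash)→5600, (C,nl)→30100, (A,nl)→30300; best=2000 via (A,hash)
  {BC}: card=6000; try (B,hash)→1720, (C,merge)→3720, (B,merge)→3940, (C,hash)→5560, (C,nl)→24080, (B,nl)→24300; best=1720 via (B,hash)
  {AD}: card=1000; try (A,hash)→1800, (D,nl_idx)→1900, (D,merge)→2700, (A,merge)→2800, (D,hash)→3400, (D,nl)→20100 …(+1); best=1800 via (A,hash)
  {BE}: card=6000; try (B,hash)→1420, (E,merge)→2070, (B,merge)→2140, (E,hash)→2560, (E,nl_idx)→6720, (E,nl)→12080 …(+1); best=1420 via (B,hash)
  {ACD}: card=3000; try (D,hash)→5500, (D,merge)→6800, (D,nl_idx)→7400, (C,hash)→8200, (C,merge)→15800, (D,nl)→62000 …(+1); best=5500 via (D,hash)
  {ABC}: card=6000; try (B,hash)→3420, (B,merge)→5640, (A,hash)→9120, (B,nl)→26000, (A,merge)→86520, (A,nl)→601720; best=3420 via (B,hash)
  {BCE}: card=450000; try (E,hash)→10120, (C,hash)→12820, (E,merge)→87070, (C,merge)→88420, (E,nl_idx)→499720, (E,nl)→901720 …(+1); best=10120 via (E,hash)
  {ABCD}: card=60000; try (B,hash)→9620, (D,hash)→12620, (B,merge)→45140, (D,merge)→89220, (D,nl_idx)→111420, (B,nl)→245500 …(+1); best=9620 via (B,hash)
  {ABCE}: card=450000; try (E,hash)→11820, (E,merge)→88770, (A,hash)→461520, (E,nl_idx)→501420, (E,nl)→903420, (A,merge)→9010920 …(+1); best=11820 via (E,hash)
  {ABCDE}: card=4500000; try (E,hash)→72020, (D,hash)→465020, (E,merge)→1030970, (E,nl_idx)→4989620, (D,nl_idx)→8111820, (E,nl)→9009620 …(+2); best=72020 via (E,hash)

cost=72020; order=C,A,D,B,E; methods=hash,hash,hash,hash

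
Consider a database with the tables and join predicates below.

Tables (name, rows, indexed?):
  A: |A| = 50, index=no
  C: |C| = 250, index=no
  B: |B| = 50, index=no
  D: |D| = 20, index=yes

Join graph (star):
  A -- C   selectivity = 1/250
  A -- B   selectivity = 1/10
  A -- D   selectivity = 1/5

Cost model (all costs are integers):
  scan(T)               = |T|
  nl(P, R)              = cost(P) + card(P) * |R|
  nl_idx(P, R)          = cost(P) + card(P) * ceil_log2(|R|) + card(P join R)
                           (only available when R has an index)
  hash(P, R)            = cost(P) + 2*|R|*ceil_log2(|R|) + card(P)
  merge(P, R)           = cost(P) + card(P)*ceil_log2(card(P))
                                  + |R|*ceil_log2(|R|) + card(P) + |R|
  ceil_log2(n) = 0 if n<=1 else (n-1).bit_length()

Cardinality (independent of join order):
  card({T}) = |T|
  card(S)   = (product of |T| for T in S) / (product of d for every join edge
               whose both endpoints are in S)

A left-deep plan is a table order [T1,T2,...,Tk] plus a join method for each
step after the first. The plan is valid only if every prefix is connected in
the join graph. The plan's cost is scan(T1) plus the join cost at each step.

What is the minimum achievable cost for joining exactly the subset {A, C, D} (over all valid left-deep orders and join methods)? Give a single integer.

Selinger DP over subsets of {A,C,D}:
  {A}: scan cost=50, card=50
  {C}: scan cost=250, card=250
  {D}: scan cost=20, card=20
  {AC}: card=50; try (A,hash)→1100, (C,merge)→2650, (A,merge)→2850, (C,hash)→4100, (C,nl)→12550, (A,nl)→12750; best=1100 via (A,hash)
  {AD}: card=200; try (D,hash)→300, (A,merge)→490, (D,nl_idx)→500, (D,merge)→520, (A,hash)→640, (A,nl)→1020 …(+1); best=300 via (D,hash)
  {ACD}: card=200; try (D,hash)→1350, (D,nl_idx)→1550, (D,merge)→1570, (D,nl)→2100, (C,merge)→4350, (C,hash)→4500 …(+1); best=1350 via (D,hash)

1350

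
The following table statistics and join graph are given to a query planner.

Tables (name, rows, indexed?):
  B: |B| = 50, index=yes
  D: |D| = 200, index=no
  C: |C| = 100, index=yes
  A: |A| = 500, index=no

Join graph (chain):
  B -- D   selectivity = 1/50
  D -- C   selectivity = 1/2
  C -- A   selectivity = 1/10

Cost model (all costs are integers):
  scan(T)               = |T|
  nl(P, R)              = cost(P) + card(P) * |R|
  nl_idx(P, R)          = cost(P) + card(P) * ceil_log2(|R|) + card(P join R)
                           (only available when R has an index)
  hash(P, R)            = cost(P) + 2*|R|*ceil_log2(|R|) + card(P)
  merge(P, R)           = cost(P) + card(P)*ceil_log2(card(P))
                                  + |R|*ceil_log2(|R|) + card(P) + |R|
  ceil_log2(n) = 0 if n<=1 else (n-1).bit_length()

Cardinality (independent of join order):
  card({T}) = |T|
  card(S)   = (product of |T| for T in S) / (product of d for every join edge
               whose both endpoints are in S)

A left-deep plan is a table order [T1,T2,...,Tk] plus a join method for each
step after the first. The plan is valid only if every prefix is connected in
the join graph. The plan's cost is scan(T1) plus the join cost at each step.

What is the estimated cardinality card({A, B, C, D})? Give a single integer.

Tables in S: A(500), B(50), C(100), D(200)
Edges inside S: B-D(d=50), D-C(d=2), C-A(d=10)
numerator = 500 * 50 * 100 * 200 = 500000000
denominator = 50 * 2 * 10 = 1000
card(S) = 500000000 / 1000 = 500000

500000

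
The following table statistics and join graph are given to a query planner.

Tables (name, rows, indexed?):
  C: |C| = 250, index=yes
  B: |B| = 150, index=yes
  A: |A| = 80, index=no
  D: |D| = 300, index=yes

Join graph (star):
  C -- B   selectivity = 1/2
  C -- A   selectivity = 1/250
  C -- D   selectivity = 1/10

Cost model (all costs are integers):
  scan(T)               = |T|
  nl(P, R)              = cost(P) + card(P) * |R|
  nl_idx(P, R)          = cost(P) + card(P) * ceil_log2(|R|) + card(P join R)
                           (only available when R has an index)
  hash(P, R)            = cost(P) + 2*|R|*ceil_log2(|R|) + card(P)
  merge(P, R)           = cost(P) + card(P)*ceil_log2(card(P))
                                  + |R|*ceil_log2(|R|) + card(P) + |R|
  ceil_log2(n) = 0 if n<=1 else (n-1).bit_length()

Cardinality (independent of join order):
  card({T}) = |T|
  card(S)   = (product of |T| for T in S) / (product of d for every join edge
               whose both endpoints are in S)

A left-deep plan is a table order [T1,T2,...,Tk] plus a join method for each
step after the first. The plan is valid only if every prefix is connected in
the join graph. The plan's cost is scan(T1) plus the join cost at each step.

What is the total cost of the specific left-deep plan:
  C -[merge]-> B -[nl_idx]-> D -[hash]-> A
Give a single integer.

step 1: scan C: cost=250, card=250
step 2: join B via merge
    card(P join B) = 250*150/(2) = 18750
    cost = 250 + 250*8 + 150*8 + 250 + 150 = 3850
step 3: join D via nl_idx
    card(P join D) = 18750*300/(10) = 562500
    cost = 3850 + 18750*9 + 562500 = 735100
step 4: join A via hash
    card(P join A) = 562500*80/(250) = 180000
    cost = 735100 + 2*80*7 + 562500 = 1298720

1298720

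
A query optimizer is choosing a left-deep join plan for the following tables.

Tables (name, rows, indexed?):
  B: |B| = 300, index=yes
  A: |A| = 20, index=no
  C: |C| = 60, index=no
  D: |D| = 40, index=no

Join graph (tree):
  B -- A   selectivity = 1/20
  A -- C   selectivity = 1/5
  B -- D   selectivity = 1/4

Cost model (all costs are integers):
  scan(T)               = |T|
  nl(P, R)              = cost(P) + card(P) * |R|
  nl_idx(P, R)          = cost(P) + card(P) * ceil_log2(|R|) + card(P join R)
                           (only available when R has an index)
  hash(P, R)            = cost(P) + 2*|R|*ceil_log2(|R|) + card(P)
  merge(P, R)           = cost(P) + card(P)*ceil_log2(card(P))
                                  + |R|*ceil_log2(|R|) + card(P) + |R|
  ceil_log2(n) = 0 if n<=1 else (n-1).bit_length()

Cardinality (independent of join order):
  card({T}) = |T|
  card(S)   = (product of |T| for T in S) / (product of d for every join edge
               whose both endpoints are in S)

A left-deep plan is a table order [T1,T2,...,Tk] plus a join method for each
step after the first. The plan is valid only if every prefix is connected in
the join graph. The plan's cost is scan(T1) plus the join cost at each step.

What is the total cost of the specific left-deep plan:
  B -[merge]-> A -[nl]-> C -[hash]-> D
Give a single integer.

step 1: scan B: cost=300, card=300
step 2: join A via merge
    card(P join A) = 300*20/(20) = 300
    cost = 300 + 300*9 + 20*5 + 300 + 20 = 3420
step 3: join C via nl
    card(P join C) = 300*60/(5) = 3600
    cost = 3420 + 300*60 = 21420
step 4: join D via hash
    card(P join D) = 3600*40/(4) = 36000
    cost = 21420 + 2*40*6 + 3600 = 25500

25500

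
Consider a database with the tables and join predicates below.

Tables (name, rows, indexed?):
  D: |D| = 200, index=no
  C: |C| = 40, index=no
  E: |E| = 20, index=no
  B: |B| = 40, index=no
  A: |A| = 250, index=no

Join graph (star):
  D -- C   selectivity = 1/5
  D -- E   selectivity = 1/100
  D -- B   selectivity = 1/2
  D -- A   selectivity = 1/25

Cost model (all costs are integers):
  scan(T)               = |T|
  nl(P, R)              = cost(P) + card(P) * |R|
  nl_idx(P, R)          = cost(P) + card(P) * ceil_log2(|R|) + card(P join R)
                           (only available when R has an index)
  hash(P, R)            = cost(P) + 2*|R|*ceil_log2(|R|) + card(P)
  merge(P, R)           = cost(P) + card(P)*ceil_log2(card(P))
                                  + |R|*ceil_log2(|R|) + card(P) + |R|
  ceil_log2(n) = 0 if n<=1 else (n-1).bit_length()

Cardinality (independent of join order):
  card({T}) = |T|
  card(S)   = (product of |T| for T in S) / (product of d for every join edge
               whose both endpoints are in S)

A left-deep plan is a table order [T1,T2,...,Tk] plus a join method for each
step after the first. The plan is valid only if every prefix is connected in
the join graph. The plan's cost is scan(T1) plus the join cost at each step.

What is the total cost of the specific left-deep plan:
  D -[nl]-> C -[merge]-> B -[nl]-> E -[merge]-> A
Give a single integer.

759530

step 1: scan D: cost=200, card=200
step 2: join C via nl
    card(P join C) = 200*40/(5) = 1600
    cost = 200 + 200*40 = 8200
step 3: join B via merge
    card(P join B) = 1600*40/(2) = 32000
    cost = 8200 + 1600*11 + 40*6 + 1600 + 40 = 27680
step 4: join E via nl
    card(P join E) = 32000*20/(100) = 6400
    cost = 27680 + 32000*20 = 667680
step 5: join A via merge
    card(P join A) = 6400*250/(25) = 64000
    cost = 667680 + 6400*13 + 250*8 + 6400 + 250 = 759530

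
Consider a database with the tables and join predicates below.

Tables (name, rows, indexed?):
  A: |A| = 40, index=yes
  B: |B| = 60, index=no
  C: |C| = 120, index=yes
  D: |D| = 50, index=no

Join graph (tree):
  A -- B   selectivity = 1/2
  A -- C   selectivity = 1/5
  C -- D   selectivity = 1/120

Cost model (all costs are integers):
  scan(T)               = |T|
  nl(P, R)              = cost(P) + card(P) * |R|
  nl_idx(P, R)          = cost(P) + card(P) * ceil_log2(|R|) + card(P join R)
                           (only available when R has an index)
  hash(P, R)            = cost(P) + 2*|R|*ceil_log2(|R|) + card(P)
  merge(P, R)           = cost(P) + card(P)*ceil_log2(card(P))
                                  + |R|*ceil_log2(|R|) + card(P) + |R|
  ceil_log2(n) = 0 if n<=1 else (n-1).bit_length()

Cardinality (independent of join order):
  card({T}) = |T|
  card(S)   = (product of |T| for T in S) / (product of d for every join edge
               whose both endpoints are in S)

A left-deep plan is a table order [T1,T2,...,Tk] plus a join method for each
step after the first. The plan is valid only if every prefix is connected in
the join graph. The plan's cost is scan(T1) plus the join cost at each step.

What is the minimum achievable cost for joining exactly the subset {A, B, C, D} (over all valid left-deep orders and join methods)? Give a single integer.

2100

Selinger DP over subsets of {A,B,C,D}:
  {A}: scan cost=40, card=40
  {B}: scan cost=60, card=60
  {C}: scan cost=120, card=120
  {D}: scan cost=50, card=50
  {AB}: card=1200; try (A,hash)→600, (B,merge)→740, (A,merge)→760, (B,hash)→800, (A,nl_idx)→1620, (B,nl)→2440 …(+1); best=600 via (A,hash)
  {AC}: card=960; try (A,hash)→720, (C,merge)→1280, (C,nl_idx)→1280, (A,merge)→1360, (C,hash)→1760, (A,nl_idx)→1800 …(+2); best=720 via (A,hash)
  {CD}: card=50; try (C,nl_idx)→450, (D,hash)→840, (C,merge)→1360, (D,merge)→1430, (C,hash)→1780, (C,nl)→6050 …(+1); best=450 via (C,nl_idx)
  {ABC}: card=28800; try (B,hash)→2400, (C,hash)→3480, (B,merge)→11700, (C,merge)→15960, (C,nl_idx)→37800, (B,nl)→58320 …(+1); best=2400 via (B,hash)
  {ACD}: card=400; try (A,hash)→980, (A,merge)→1080, (A,nl_idx)→1150, (D,hash)→2280, (A,nl)→2450, (D,merge)→11630 …(+1); best=980 via (A,hash)
  {ABCD}: card=12000; try (B,hash)→2100, (B,merge)→5400, (B,nl)→24980, (D,hash)→31800, (D,merge)→463550, (D,nl)→1442400; best=2100 via (B,hash)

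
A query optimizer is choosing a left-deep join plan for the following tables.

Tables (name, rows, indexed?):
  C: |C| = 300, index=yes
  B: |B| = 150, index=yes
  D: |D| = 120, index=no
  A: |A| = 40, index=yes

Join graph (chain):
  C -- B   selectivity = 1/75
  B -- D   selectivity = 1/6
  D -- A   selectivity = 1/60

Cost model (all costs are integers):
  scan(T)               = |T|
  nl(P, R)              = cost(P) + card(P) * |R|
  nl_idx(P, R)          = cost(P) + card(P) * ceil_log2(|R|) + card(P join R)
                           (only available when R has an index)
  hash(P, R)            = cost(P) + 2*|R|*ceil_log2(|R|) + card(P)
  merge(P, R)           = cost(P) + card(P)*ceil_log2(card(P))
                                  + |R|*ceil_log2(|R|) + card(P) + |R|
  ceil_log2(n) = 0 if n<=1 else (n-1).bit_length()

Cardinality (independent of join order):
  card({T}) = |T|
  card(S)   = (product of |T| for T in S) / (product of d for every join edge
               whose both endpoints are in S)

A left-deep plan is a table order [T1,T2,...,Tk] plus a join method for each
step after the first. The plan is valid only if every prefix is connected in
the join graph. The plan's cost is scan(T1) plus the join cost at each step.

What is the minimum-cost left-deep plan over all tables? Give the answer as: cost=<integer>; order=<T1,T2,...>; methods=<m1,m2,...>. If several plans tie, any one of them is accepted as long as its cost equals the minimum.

cost=10110; order=D,A,B,C; methods=hash,merge,hash

Selinger DP (subsets sized 1..n):
  {C}: scan cost=300, card=300
  {B}: scan cost=150, card=150
  {D}: scan cost=120, card=120
  {A}: scan cost=40, card=40
  {BC}: card=600; try (C,nl_idx)→2100, (B,hash)→3000, (B,nl_idx)→3300, (C,merge)→4500, (B,merge)→4650, (C,hash)→5700 …(+2); best=2100 via (C,nl_idx)
  {BD}: card=3000; try (D,hash)→1980, (B,merge)→2430, (D,merge)→2460, (B,hash)→2640, (B,nl_idx)→4080, (B,nl)→18120 …(+1); best=1980 via (D,hash)
  {AD}: card=80; try (A,hash)→720, (A,nl_idx)→920, (D,merge)→1280, (A,merge)→1360, (D,hash)→1760, (D,nl)→4840 …(+1); best=720 via (A,hash)
  {BCD}: card=12000; try (D,hash)→4380, (D,merge)→9660, (C,hash)→10380, (C,nl_idx)→40980, (C,merge)→43980, (D,nl)→74100 …(+1); best=4380 via (D,hash)
  {ABD}: card=2000; try (B,merge)→2710, (B,hash)→3200, (B,nl_idx)→3360, (A,hash)→5460, (B,nl)→12720, (A,nl_idx)→21980 …(+2); best=2710 via (B,merge)
  {ABCD}: card=8000; try (C,hash)→10110, (A,hash)→16860, (C,nl_idx)→28710, (C,merge)→29710, (A,nl_idx)→84380, (A,merge)→184660 …(+2); best=10110 via (C,hash)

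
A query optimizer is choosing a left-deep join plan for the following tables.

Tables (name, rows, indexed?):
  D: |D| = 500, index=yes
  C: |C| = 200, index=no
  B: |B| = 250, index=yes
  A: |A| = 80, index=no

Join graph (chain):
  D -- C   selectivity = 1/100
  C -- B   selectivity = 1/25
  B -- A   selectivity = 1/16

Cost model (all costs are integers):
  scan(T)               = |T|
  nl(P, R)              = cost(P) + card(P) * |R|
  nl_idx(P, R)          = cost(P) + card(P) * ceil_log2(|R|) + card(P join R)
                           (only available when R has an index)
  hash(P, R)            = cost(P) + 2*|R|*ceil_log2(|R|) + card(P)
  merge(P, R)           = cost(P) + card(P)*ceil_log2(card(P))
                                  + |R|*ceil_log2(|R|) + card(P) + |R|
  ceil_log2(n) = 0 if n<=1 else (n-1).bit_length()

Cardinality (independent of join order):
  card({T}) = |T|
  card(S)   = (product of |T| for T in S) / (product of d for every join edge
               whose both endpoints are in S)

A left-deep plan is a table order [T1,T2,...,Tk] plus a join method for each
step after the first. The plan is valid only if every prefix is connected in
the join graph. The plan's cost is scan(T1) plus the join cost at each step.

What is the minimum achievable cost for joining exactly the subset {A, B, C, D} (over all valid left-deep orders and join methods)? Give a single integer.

19120

Selinger DP over subsets of {A,B,C,D}:
  {D}: scan cost=500, card=500
  {C}: scan cost=200, card=200
  {B}: scan cost=250, card=250
  {A}: scan cost=80, card=80
  {CD}: card=1000; try (D,nl_idx)→3000, (C,hash)→4200, (D,merge)→7000, (C,merge)→7300, (D,hash)→9400, (D,nl)→100200 …(+1); best=3000 via (D,nl_idx)
  {BC}: card=2000; try (C,hash)→3700, (B,nl_idx)→3800, (B,merge)→4250, (C,merge)→4300, (B,hash)→4400, (B,nl)→50200 …(+1); best=3700 via (C,hash)
  {AB}: card=1250; try (A,hash)→1620, (B,nl_idx)→1970, (B,merge)→2970, (A,merge)→3140, (B,hash)→4160, (B,nl)→20080 …(+1); best=1620 via (A,hash)
  {BCD}: card=10000; try (B,hash)→8000, (D,hash)→14700, (B,merge)→16250, (B,nl_idx)→21000, (D,nl_idx)→31700, (D,merge)→32700 …(+2); best=8000 via (B,hash)
  {ABC}: card=10000; try (C,hash)→6070, (A,hash)→6820, (C,merge)→18420, (A,merge)→28340, (A,nl)→163700, (C,nl)→251620; best=6070 via (C,hash)
  {ABCD}: card=50000; try (A,hash)→19120, (D,hash)→25070, (D,nl_idx)→146070, (A,merge)→158640, (D,merge)→161070, (A,nl)→808000 …(+1); best=19120 via (A,hash)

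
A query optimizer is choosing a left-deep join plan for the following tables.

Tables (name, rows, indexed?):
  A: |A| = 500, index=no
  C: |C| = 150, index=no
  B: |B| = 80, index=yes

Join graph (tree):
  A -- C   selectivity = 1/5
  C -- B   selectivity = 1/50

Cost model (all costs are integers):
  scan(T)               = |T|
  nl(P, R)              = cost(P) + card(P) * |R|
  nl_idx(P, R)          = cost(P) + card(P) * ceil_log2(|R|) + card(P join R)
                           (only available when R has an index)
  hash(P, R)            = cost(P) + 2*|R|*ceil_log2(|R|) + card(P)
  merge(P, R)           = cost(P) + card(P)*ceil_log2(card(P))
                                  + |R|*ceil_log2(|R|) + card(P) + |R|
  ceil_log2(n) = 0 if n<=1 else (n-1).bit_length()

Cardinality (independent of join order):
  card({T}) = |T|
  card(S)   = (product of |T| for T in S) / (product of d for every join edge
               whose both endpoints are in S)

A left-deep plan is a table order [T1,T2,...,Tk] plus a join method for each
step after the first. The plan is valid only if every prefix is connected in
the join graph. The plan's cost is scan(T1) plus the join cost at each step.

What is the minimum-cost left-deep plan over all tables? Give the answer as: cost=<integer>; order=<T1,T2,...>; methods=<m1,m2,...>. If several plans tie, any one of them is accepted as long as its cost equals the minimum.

cost=8580; order=C,B,A; methods=hash,merge

Selinger DP (subsets sized 1..n):
  {A}: scan cost=500, card=500
  {C}: scan cost=150, card=150
  {B}: scan cost=80, card=80
  {AC}: card=15000; try (C,hash)→3400, (A,merge)→6500, (C,merge)→6850, (A,hash)→9300, (A,nl)→75150, (C,nl)→75500; best=3400 via (C,hash)
  {BC}: card=240; try (B,hash)→1420, (B,nl_idx)→1440, (C,merge)→2070, (B,merge)→2140, (C,hash)→2560, (C,nl)→12080 …(+1); best=1420 via (B,hash)
  {ABC}: card=24000; try (A,merge)→8580, (A,hash)→10660, (B,hash)→19520, (A,nl)→121420, (B,nl_idx)→132400, (B,merge)→229040 …(+1); best=8580 via (A,merge)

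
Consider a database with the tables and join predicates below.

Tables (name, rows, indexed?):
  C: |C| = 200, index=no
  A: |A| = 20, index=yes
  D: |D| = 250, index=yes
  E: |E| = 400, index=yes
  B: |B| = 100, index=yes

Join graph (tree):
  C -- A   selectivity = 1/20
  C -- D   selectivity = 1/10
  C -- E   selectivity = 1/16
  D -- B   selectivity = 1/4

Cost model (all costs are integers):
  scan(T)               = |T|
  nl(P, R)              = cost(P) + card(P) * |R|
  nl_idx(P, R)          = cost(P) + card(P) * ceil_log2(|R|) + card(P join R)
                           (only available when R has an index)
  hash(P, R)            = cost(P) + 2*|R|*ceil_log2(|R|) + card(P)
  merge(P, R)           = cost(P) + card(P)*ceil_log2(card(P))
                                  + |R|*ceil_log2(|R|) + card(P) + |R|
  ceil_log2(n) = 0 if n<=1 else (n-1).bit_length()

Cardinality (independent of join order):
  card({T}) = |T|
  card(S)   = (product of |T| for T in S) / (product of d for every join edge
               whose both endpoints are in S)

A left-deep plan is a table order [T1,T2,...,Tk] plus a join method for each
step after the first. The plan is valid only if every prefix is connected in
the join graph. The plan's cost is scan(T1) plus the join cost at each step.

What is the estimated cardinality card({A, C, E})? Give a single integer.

5000

Tables in S: A(20), C(200), E(400)
Edges inside S: C-A(d=20), C-E(d=16)
numerator = 20 * 200 * 400 = 1600000
denominator = 20 * 16 = 320
card(S) = 1600000 / 320 = 5000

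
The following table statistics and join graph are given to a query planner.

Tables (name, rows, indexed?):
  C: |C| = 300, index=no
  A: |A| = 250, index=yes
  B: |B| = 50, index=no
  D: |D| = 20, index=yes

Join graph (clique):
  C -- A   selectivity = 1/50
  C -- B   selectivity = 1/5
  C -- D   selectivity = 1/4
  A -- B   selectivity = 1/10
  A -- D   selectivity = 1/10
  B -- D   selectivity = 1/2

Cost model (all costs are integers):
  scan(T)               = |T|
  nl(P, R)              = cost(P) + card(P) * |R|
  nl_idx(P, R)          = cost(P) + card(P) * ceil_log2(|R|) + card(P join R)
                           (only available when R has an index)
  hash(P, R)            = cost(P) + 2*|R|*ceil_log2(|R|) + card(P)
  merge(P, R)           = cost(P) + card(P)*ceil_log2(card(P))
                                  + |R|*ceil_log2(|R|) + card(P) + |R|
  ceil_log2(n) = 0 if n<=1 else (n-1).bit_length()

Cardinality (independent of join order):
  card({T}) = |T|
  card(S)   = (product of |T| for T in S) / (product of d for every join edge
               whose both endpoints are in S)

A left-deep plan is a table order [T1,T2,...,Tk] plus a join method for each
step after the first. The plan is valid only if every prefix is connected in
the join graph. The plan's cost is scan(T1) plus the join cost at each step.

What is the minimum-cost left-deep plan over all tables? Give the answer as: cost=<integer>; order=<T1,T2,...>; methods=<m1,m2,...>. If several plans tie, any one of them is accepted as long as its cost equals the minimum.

Selinger DP (subsets sized 1..n):
  {C}: scan cost=300, card=300
  {A}: scan cost=250, card=250
  {B}: scan cost=50, card=50
  {D}: scan cost=20, card=20
  {AC}: card=1500; try (A,nl_idx)→4200, (A,hash)→4600, (C,merge)→5500, (A,merge)→5550, (C,hash)→5900, (C,nl)→75250 …(+1); best=4200 via (A,nl_idx)
  {BC}: card=3000; try (B,hash)→1200, (C,merge)→3400, (B,merge)→3650, (C,hash)→5500, (C,nl)→15050, (B,nl)→15300; best=1200 via (B,hash)
  {CD}: card=1500; try (D,hash)→800, (C,merge)→3140, (D,nl_idx)→3300, (D,merge)→3420, (C,hash)→5440, (C,nl)→6020 …(+1); best=800 via (D,hash)
  {AB}: card=1250; try (B,hash)→1100, (A,nl_idx)→1700, (A,merge)→2650, (B,merge)→2850, (A,hash)→4100, (A,nl)→12550 …(+1); best=1100 via (B,hash)
  {AD}: card=500; try (A,nl_idx)→680, (D,hash)→700, (D,nl_idx)→2000, (A,merge)→2390, (D,merge)→2620, (A,hash)→4040 …(+2); best=680 via (A,nl_idx)
  {BD}: card=500; try (D,hash)→300, (B,merge)→490, (D,merge)→520, (B,hash)→640, (D,nl_idx)→800, (B,nl)→1020 …(+1); best=300 via (D,hash)
  {ABC}: card=1500; try (B,hash)→6300, (C,hash)→7750, (A,hash)→8200, (C,merge)→19100, (B,merge)→22550, (A,nl_idx)→26700 …(+4); best=6300 via (B,hash)
  {ACD}: card=750; try (D,hash)→5900, (A,hash)→6300, (C,hash)→6580, (C,merge)→8680, (D,nl_idx)→12450, (A,nl_idx)→13550 …(+5); best=5900 via (D,hash)
  {BCD}: card=7500; try (B,hash)→2900, (D,hash)→4400, (C,hash)→6200, (C,merge)→8300, (B,merge)→19150, (D,nl_idx)→23700 …(+4); best=2900 via (B,hash)
  {ABD}: card=1250; try (B,hash)→1780, (D,hash)→2550, (A,hash)→4800, (A,nl_idx)→5550, (B,merge)→6030, (A,merge)→7550 …(+5); best=1780 via (B,hash)
  {ABCD}: card=375; try (B,hash)→7250, (D,hash)→8000, (C,hash)→8430, (D,nl_idx)→14175, (A,hash)→14400, (B,merge)→14500 …(+8); best=7250 via (B,hash)

cost=7250; order=C,A,D,B; methods=nl_idx,hash,hash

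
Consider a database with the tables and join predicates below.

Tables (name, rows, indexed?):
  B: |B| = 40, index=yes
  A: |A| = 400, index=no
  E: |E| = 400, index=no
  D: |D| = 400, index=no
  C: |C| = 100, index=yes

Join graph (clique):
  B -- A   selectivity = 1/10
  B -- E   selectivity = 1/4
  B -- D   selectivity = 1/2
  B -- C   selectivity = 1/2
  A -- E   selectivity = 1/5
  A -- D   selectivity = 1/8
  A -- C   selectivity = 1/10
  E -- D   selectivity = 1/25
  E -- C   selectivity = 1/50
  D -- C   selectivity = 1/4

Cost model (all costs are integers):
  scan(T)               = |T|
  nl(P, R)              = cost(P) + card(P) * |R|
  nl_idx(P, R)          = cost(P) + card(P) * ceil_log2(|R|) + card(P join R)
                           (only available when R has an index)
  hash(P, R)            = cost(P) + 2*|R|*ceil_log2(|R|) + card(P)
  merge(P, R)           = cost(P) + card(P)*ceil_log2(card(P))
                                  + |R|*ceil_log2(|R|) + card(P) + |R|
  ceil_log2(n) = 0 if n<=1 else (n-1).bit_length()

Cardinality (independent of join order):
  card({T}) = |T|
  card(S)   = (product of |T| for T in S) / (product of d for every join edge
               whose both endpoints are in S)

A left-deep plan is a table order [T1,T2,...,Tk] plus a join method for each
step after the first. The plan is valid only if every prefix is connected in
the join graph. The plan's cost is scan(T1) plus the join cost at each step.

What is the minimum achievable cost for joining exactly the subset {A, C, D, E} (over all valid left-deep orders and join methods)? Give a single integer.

20600

Selinger DP over subsets of {A,C,D,E}:
  {A}: scan cost=400, card=400
  {E}: scan cost=400, card=400
  {D}: scan cost=400, card=400
  {C}: scan cost=100, card=100
  {AE}: card=32000; try (E,hash)→8000, (A,hash)→8000, (E,merge)→8400, (A,merge)→8400, (E,nl)→160400, (A,nl)→160400; best=8000 via (E,hash)
  {AD}: card=20000; try (D,hash)→8000, (A,hash)→8000, (D,merge)→8400, (A,merge)→8400, (D,nl)→160400, (A,nl)→160400; best=8000 via (D,hash)
  {AC}: card=4000; try (C,hash)→2200, (A,merge)→4900, (C,merge)→5200, (C,nl_idx)→7200, (A,hash)→7400, (A,nl)→40100 …(+1); best=2200 via (C,hash)
  {DE}: card=6400; try (E,hash)→8000, (D,hash)→8000, (E,merge)→8400, (D,merge)→8400, (E,nl)→160400, (D,nl)→160400; best=8000 via (E,hash)
  {CE}: card=800; try (C,hash)→2200, (C,nl_idx)→4000, (E,merge)→4900, (C,merge)→5200, (E,hash)→7400, (E,nl)→40100 …(+1); best=2200 via (C,hash)
  {CD}: card=10000; try (C,hash)→2200, (D,merge)→4900, (C,merge)→5200, (D,hash)→7400, (C,nl_idx)→13200, (D,nl)→40100 …(+1); best=2200 via (C,hash)
  {ADE}: card=64000; try (A,hash)→21600, (E,hash)→35200, (D,hash)→47200, (A,merge)→101600, (E,merge)→332000, (D,merge)→524000 …(+3); best=21600 via (A,hash)
  {ACE}: card=6400; try (A,hash)→10200, (E,hash)→13400, (A,merge)→15000, (C,hash)→41400, (E,merge)→58200, (C,nl_idx)→238400 …(+4); best=10200 via (A,hash)
  {ACD}: card=50000; try (D,hash)→13400, (A,hash)→19400, (C,hash)→29400, (D,merge)→58200, (A,merge)→156200, (C,nl_idx)→198000 …(+4); best=13400 via (D,hash)
  {CDE}: card=3200; try (D,hash)→10200, (D,merge)→15000, (C,hash)→15800, (E,hash)→19400, (C,nl_idx)→56000, (C,merge)→98400 …(+4); best=10200 via (D,hash)
  {ACDE}: card=3200; try (A,hash)→20600, (D,hash)→23800, (A,merge)→55800, (E,hash)→70600, (C,hash)→87000, (D,merge)→103800 …(+7); best=20600 via (A,hash)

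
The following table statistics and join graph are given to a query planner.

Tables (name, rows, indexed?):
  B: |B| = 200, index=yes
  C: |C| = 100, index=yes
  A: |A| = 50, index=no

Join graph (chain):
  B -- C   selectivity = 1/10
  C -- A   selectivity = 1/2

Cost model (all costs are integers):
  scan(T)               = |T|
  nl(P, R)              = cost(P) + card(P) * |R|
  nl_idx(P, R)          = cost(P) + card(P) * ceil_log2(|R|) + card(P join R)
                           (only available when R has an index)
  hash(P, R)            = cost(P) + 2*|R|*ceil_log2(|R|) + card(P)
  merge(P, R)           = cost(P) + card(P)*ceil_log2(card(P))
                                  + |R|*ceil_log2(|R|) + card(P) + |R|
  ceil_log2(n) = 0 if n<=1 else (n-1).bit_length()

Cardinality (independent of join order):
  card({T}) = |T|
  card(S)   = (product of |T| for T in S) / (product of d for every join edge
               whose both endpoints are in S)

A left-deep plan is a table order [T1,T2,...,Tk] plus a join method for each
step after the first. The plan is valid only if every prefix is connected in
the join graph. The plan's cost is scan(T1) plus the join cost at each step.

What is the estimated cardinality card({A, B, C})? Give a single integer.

Tables in S: A(50), B(200), C(100)
Edges inside S: B-C(d=10), C-A(d=2)
numerator = 50 * 200 * 100 = 1000000
denominator = 10 * 2 = 20
card(S) = 1000000 / 20 = 50000

50000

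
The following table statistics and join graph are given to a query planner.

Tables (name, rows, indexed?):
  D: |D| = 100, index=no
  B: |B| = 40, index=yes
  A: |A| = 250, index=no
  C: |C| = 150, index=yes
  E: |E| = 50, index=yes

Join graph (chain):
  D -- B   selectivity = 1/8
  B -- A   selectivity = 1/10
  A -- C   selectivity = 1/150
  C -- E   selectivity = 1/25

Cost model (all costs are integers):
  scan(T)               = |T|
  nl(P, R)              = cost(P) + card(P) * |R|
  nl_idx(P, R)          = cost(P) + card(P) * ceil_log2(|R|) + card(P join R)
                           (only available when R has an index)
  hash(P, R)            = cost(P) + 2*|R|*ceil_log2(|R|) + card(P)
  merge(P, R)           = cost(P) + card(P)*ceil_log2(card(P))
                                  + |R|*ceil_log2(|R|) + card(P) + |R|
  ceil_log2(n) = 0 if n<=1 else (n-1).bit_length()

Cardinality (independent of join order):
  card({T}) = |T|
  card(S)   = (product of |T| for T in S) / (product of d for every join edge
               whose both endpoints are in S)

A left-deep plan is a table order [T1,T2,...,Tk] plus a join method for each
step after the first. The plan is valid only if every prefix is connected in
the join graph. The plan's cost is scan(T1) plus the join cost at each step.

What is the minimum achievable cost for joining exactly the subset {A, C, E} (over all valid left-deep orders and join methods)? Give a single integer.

3350

Selinger DP over subsets of {A,C,E}:
  {A}: scan cost=250, card=250
  {C}: scan cost=150, card=150
  {E}: scan cost=50, card=50
  {AC}: card=250; try (C,nl_idx)→2500, (C,hash)→2900, (A,merge)→3750, (C,merge)→3850, (A,hash)→4300, (A,nl)→37650 …(+1); best=2500 via (C,nl_idx)
  {CE}: card=300; try (C,nl_idx)→750, (E,hash)→900, (E,nl_idx)→1350, (C,merge)→1750, (E,merge)→1850, (C,hash)→2500 …(+2); best=750 via (C,nl_idx)
  {ACE}: card=500; try (E,hash)→3350, (E,nl_idx)→4500, (A,hash)→5050, (E,merge)→5100, (A,merge)→6000, (E,nl)→15000 …(+1); best=3350 via (E,hash)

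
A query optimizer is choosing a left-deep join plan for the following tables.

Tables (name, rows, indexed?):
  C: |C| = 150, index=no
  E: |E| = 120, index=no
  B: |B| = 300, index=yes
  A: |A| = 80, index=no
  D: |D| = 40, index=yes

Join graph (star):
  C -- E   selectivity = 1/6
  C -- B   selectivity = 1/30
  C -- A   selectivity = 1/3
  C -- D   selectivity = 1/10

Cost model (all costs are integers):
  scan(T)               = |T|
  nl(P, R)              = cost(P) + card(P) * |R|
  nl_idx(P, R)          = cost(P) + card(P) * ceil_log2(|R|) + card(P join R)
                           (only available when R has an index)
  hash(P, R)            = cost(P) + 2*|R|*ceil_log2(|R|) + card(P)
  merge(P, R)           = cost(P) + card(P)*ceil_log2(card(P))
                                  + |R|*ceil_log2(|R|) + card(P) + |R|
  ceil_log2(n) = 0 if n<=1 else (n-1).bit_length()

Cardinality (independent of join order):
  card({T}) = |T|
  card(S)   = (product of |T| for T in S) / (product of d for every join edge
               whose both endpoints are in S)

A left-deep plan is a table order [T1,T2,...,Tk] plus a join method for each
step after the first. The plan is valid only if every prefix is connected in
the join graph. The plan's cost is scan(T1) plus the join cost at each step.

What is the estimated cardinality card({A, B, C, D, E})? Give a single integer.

3200000

Tables in S: A(80), B(300), C(150), D(40), E(120)
Edges inside S: C-E(d=6), C-B(d=30), C-A(d=3), C-D(d=10)
numerator = 80 * 300 * 150 * 40 * 120 = 17280000000
denominator = 6 * 30 * 3 * 10 = 5400
card(S) = 17280000000 / 5400 = 3200000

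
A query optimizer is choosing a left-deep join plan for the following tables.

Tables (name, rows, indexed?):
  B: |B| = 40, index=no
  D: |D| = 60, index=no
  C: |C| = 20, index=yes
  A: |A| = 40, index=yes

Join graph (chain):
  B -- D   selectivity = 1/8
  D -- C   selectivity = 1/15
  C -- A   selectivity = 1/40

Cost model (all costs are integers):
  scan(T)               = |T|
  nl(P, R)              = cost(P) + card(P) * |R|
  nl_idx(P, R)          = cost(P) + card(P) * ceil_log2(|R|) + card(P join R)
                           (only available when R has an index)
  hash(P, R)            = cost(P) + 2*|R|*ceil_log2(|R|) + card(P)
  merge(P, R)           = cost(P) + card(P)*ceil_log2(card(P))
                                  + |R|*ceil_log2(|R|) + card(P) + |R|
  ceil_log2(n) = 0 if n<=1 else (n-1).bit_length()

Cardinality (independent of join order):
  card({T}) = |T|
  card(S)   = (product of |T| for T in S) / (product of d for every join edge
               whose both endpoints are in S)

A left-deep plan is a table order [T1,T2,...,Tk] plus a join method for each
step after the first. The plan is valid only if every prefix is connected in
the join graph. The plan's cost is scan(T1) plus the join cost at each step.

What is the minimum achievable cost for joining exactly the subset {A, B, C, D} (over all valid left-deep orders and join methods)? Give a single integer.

Selinger DP over subsets of {A,B,C,D}:
  {B}: scan cost=40, card=40
  {D}: scan cost=60, card=60
  {C}: scan cost=20, card=20
  {A}: scan cost=40, card=40
  {BD}: card=300; try (B,hash)→600, (D,merge)→740, (B,merge)→760, (D,hash)→800, (D,nl)→2440, (B,nl)→2460; best=600 via (B,hash)
  {CD}: card=80; try (C,hash)→320, (C,nl_idx)→440, (D,merge)→560, (C,merge)→600, (D,hash)→760, (D,nl)→1220 …(+1); best=320 via (C,hash)
  {AC}: card=20; try (A,nl_idx)→160, (C,nl_idx)→260, (C,hash)→280, (A,merge)→420, (C,merge)→440, (A,hash)→520 …(+2); best=160 via (A,nl_idx)
  {BCD}: card=400; try (B,hash)→880, (C,hash)→1100, (B,merge)→1240, (C,nl_idx)→2500, (B,nl)→3520, (C,merge)→3720 …(+1); best=880 via (B,hash)
  {ACD}: card=80; try (D,merge)→700, (A,hash)→880, (A,nl_idx)→880, (D,hash)→900, (A,merge)→1240, (D,nl)→1360 …(+1); best=700 via (D,merge)
  {ABCD}: card=400; try (B,hash)→1260, (B,merge)→1620, (A,hash)→1760, (A,nl_idx)→3680, (B,nl)→3900, (A,merge)→5160 …(+1); best=1260 via (B,hash)

1260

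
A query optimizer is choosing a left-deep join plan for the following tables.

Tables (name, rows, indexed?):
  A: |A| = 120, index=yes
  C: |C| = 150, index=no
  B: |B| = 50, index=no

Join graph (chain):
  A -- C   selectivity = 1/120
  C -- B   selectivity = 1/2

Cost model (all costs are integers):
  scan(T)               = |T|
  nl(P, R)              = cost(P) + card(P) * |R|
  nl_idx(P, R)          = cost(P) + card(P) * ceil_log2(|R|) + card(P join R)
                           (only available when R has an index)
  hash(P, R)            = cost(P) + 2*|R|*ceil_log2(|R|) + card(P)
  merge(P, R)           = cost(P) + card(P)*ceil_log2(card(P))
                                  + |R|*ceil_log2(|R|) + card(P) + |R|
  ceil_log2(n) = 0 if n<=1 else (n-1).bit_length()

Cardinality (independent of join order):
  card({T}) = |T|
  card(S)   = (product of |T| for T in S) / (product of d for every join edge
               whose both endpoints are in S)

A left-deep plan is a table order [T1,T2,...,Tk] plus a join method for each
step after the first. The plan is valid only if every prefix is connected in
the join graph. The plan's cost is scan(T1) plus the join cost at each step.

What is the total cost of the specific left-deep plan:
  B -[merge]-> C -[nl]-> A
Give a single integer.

step 1: scan B: cost=50, card=50
step 2: join C via merge
    card(P join C) = 50*150/(2) = 3750
    cost = 50 + 50*6 + 150*8 + 50 + 150 = 1750
step 3: join A via nl
    card(P join A) = 3750*120/(120) = 3750
    cost = 1750 + 3750*120 = 451750

451750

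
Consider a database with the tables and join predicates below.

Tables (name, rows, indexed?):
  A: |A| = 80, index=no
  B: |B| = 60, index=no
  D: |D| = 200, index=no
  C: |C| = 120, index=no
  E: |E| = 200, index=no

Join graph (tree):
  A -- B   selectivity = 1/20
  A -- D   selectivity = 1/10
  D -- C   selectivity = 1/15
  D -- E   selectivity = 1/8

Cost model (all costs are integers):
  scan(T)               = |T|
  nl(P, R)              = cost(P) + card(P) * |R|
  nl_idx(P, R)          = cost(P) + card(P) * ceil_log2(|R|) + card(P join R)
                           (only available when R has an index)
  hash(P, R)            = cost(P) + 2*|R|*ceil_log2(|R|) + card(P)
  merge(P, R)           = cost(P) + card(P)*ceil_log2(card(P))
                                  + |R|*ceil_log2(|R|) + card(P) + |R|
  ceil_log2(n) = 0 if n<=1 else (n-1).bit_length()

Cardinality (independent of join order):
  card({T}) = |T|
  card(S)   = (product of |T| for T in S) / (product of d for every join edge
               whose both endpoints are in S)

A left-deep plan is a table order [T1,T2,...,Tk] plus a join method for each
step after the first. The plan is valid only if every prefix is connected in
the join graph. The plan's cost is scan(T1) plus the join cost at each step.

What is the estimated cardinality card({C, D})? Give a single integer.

1600

Tables in S: C(120), D(200)
Edges inside S: D-C(d=15)
numerator = 120 * 200 = 24000
denominator = 15 = 15
card(S) = 24000 / 15 = 1600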